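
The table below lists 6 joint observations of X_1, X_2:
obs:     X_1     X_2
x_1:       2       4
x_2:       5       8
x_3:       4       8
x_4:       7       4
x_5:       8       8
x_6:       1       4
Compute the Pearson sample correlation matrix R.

Step 1 — column means:
  mean(X_1) = (2 + 5 + 4 + 7 + 8 + 1) / 6 = 27/6 = 4.5
  mean(X_2) = (4 + 8 + 8 + 4 + 8 + 4) / 6 = 36/6 = 6

Step 2 — sample variances and covariances s[i,j] = (1/(n-1)) · Σ_k (x_{k,i} - mean_i) · (x_{k,j} - mean_j), with n-1 = 5:
  s[X_1,X_1] = ((-2.5)·(-2.5) + (0.5)·(0.5) + (-0.5)·(-0.5) + (2.5)·(2.5) + (3.5)·(3.5) + (-3.5)·(-3.5)) / 5 = 37.5/5 = 7.5
  s[X_1,X_2] = ((-2.5)·(-2) + (0.5)·(2) + (-0.5)·(2) + (2.5)·(-2) + (3.5)·(2) + (-3.5)·(-2)) / 5 = 14/5 = 2.8
  s[X_2,X_2] = ((-2)·(-2) + (2)·(2) + (2)·(2) + (-2)·(-2) + (2)·(2) + (-2)·(-2)) / 5 = 24/5 = 4.8
  Sample standard deviations s_i = √(s[i,i]):
  s(X_1) = √(7.5) = 2.7386
  s(X_2) = √(4.8) = 2.1909

Step 3 — r_{ij} = s_{ij} / (s_i · s_j):
  r[X_1,X_1] = 1 (diagonal).
  r[X_1,X_2] = 2.8 / (2.7386 · 2.1909) = 2.8 / 6 = 0.4667
  r[X_2,X_2] = 1 (diagonal).

R is symmetric with unit diagonal. Assembling:

R = [[1, 0.4667],
 [0.4667, 1]]


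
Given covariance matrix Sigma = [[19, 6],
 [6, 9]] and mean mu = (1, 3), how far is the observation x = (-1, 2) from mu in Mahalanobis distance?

Step 1 — centre the observation: (x - mu) = (-2, -1).

Step 2 — invert Sigma. det(Sigma) = 19·9 - (6)² = 135.
  Sigma^{-1} = (1/det) · [[d, -b], [-b, a]] = [[0.0667, -0.0444],
 [-0.0444, 0.1407]].

Step 3 — form the quadratic (x - mu)^T · Sigma^{-1} · (x - mu):
  Sigma^{-1} · (x - mu) = (-0.0889, -0.0519).
  (x - mu)^T · [Sigma^{-1} · (x - mu)] = (-2)·(-0.0889) + (-1)·(-0.0519) = 0.2296.

Step 4 — take square root: d = √(0.2296) ≈ 0.4792.

d(x, mu) = √(0.2296) ≈ 0.4792


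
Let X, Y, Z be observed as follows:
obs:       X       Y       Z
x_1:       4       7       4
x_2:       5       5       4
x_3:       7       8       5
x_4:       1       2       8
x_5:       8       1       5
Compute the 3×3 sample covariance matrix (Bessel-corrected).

Step 1 — column means:
  mean(X) = (4 + 5 + 7 + 1 + 8) / 5 = 25/5 = 5
  mean(Y) = (7 + 5 + 8 + 2 + 1) / 5 = 23/5 = 4.6
  mean(Z) = (4 + 4 + 5 + 8 + 5) / 5 = 26/5 = 5.2

Step 2 — sample covariance S[i,j] = (1/(n-1)) · Σ_k (x_{k,i} - mean_i) · (x_{k,j} - mean_j), with n-1 = 4.
  S[X,X] = ((-1)·(-1) + (0)·(0) + (2)·(2) + (-4)·(-4) + (3)·(3)) / 4 = 30/4 = 7.5
  S[X,Y] = ((-1)·(2.4) + (0)·(0.4) + (2)·(3.4) + (-4)·(-2.6) + (3)·(-3.6)) / 4 = 4/4 = 1
  S[X,Z] = ((-1)·(-1.2) + (0)·(-1.2) + (2)·(-0.2) + (-4)·(2.8) + (3)·(-0.2)) / 4 = -11/4 = -2.75
  S[Y,Y] = ((2.4)·(2.4) + (0.4)·(0.4) + (3.4)·(3.4) + (-2.6)·(-2.6) + (-3.6)·(-3.6)) / 4 = 37.2/4 = 9.3
  S[Y,Z] = ((2.4)·(-1.2) + (0.4)·(-1.2) + (3.4)·(-0.2) + (-2.6)·(2.8) + (-3.6)·(-0.2)) / 4 = -10.6/4 = -2.65
  S[Z,Z] = ((-1.2)·(-1.2) + (-1.2)·(-1.2) + (-0.2)·(-0.2) + (2.8)·(2.8) + (-0.2)·(-0.2)) / 4 = 10.8/4 = 2.7

S is symmetric (S[j,i] = S[i,j]). Assembling:

S = [[7.5, 1, -2.75],
 [1, 9.3, -2.65],
 [-2.75, -2.65, 2.7]]


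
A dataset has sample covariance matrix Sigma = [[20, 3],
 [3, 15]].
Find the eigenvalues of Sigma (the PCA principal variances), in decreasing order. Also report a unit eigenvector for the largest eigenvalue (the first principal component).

Step 1 — characteristic polynomial of 2×2 Sigma:
  det(Sigma - λI) = λ² - trace · λ + det = 0.
  trace = 20 + 15 = 35, det = 20·15 - (3)² = 291.
Step 2 — discriminant:
  Δ = trace² - 4·det = 1225 - 1164 = 61.
Step 3 — eigenvalues:
  λ = (trace ± √Δ)/2 = (35 ± 7.8102)/2,
  λ_1 = 21.4051,  λ_2 = 13.5949.

Step 4 — unit eigenvector for λ_1: solve (Sigma - λ_1 I)v = 0. First row:
  (20 - 21.4051)·v_x + (3)·v_y = 0, i.e. (-1.4051)·v_x + (3)·v_y = 0,
  so v ∝ (b, λ_1 - a) = (3, 1.4051) = u.
  ||u|| = √((3)² + (1.4051)²) = √(10.9744) ≈ 3.3128,
  v_1 = u/||u|| ≈ (0.9056, 0.4242) (||v_1|| = 1).

λ_1 = 21.4051,  λ_2 = 13.5949;  v_1 ≈ (0.9056, 0.4242)


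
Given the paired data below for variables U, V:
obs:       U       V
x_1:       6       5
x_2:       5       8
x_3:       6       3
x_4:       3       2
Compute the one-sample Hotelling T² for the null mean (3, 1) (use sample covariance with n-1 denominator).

Step 1 — sample mean vector:
  mean(U) = (6 + 5 + 6 + 3) / 4 = 20/4 = 5
  mean(V) = (5 + 8 + 3 + 2) / 4 = 18/4 = 4.5
  x̄ = (5, 4.5),  deviation x̄ - mu_0 = (5, 4.5) - (3, 1) = (2, 3.5).

Step 2 — sample covariance matrix, S[i,j] = (1/(n-1)) · Σ_k (x_{k,i} - mean_i) · (x_{k,j} - mean_j), divisor n-1 = 3:
  S[U,U] = ((1)·(1) + (0)·(0) + (1)·(1) + (-2)·(-2)) / 3 = 6/3 = 2
  S[U,V] = ((1)·(0.5) + (0)·(3.5) + (1)·(-1.5) + (-2)·(-2.5)) / 3 = 4/3 = 1.3333
  S[V,V] = ((0.5)·(0.5) + (3.5)·(3.5) + (-1.5)·(-1.5) + (-2.5)·(-2.5)) / 3 = 21/3 = 7
  S = [[2, 1.3333],
 [1.3333, 7]].

Step 3 — invert S. det(S) = 2·7 - (1.3333)² = 12.2222.
  S^{-1} = (1/det) · [[d, -b], [-b, a]] = [[0.5727, -0.1091],
 [-0.1091, 0.1636]].

Step 4 — quadratic form (x̄ - mu_0)^T · S^{-1} · (x̄ - mu_0):
  S^{-1} · (x̄ - mu_0) = (0.7636, 0.3545),
  (x̄ - mu_0)^T · [...] = (2)·(0.7636) + (3.5)·(0.3545) = 2.7682.

Step 5 — scale by n: T² = 4 · 2.7682 = 11.0727.

T² ≈ 11.0727


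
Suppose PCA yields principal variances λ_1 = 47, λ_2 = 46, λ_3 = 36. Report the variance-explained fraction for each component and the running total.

Step 1 — total variance = trace(Sigma) = Σ λ_i = 47 + 46 + 36 = 129.

Step 2 — fraction explained by component i = λ_i / Σ λ:
  PC1: 47/129 = 0.3643
  PC2: 46/129 = 0.3566
  PC3: 36/129 = 0.2791

Step 3 — cumulative fraction after k components = (λ_1 + ... + λ_k) / Σ λ:
  k = 1: 47/129 = 0.3643
  k = 2: (47 + 46)/129 = 93/129 = 0.7209
  k = 3: (47 + 46 + 36)/129 = 129/129 = 1

Summary (fraction, with percent):

explained: PC1 0.3643 (36.43%), PC2 0.3566 (35.66%), PC3 0.2791 (27.91%);  cumulative: 0.3643, 0.7209, 1


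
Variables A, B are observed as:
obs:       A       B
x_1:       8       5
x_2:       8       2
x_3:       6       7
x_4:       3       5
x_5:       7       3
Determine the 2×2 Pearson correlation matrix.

Step 1 — column means:
  mean(A) = (8 + 8 + 6 + 3 + 7) / 5 = 32/5 = 6.4
  mean(B) = (5 + 2 + 7 + 5 + 3) / 5 = 22/5 = 4.4

Step 2 — sample variances and covariances s[i,j] = (1/(n-1)) · Σ_k (x_{k,i} - mean_i) · (x_{k,j} - mean_j), with n-1 = 4:
  s[A,A] = ((1.6)·(1.6) + (1.6)·(1.6) + (-0.4)·(-0.4) + (-3.4)·(-3.4) + (0.6)·(0.6)) / 4 = 17.2/4 = 4.3
  s[A,B] = ((1.6)·(0.6) + (1.6)·(-2.4) + (-0.4)·(2.6) + (-3.4)·(0.6) + (0.6)·(-1.4)) / 4 = -6.8/4 = -1.7
  s[B,B] = ((0.6)·(0.6) + (-2.4)·(-2.4) + (2.6)·(2.6) + (0.6)·(0.6) + (-1.4)·(-1.4)) / 4 = 15.2/4 = 3.8
  Sample standard deviations s_i = √(s[i,i]):
  s(A) = √(4.3) = 2.0736
  s(B) = √(3.8) = 1.9494

Step 3 — r_{ij} = s_{ij} / (s_i · s_j):
  r[A,A] = 1 (diagonal).
  r[A,B] = -1.7 / (2.0736 · 1.9494) = -1.7 / 4.0423 = -0.4206
  r[B,B] = 1 (diagonal).

R is symmetric with unit diagonal. Assembling:

R = [[1, -0.4206],
 [-0.4206, 1]]


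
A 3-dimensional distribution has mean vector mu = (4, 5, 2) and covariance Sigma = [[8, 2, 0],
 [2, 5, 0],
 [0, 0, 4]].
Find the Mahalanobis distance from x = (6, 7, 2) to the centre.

Step 1 — centre the observation: (x - mu) = (2, 2, 0).

Step 2 — invert Sigma (cofactor / det for 3×3, or solve directly):
  Sigma^{-1} = [[0.1389, -0.0556, 0],
 [-0.0556, 0.2222, 0],
 [0, 0, 0.25]].

Step 3 — form the quadratic (x - mu)^T · Sigma^{-1} · (x - mu):
  Sigma^{-1} · (x - mu) = (0.1667, 0.3333, 0).
  (x - mu)^T · [Sigma^{-1} · (x - mu)] = (2)·(0.1667) + (2)·(0.3333) + (0)·(0) = 1.

Step 4 — take square root: d = √(1) ≈ 1.

d(x, mu) = √(1) ≈ 1


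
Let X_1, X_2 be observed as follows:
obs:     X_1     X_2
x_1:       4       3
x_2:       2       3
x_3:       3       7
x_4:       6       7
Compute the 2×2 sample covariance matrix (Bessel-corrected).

Step 1 — column means:
  mean(X_1) = (4 + 2 + 3 + 6) / 4 = 15/4 = 3.75
  mean(X_2) = (3 + 3 + 7 + 7) / 4 = 20/4 = 5

Step 2 — sample covariance S[i,j] = (1/(n-1)) · Σ_k (x_{k,i} - mean_i) · (x_{k,j} - mean_j), with n-1 = 3.
  S[X_1,X_1] = ((0.25)·(0.25) + (-1.75)·(-1.75) + (-0.75)·(-0.75) + (2.25)·(2.25)) / 3 = 8.75/3 = 2.9167
  S[X_1,X_2] = ((0.25)·(-2) + (-1.75)·(-2) + (-0.75)·(2) + (2.25)·(2)) / 3 = 6/3 = 2
  S[X_2,X_2] = ((-2)·(-2) + (-2)·(-2) + (2)·(2) + (2)·(2)) / 3 = 16/3 = 5.3333

S is symmetric (S[j,i] = S[i,j]). Assembling:

S = [[2.9167, 2],
 [2, 5.3333]]


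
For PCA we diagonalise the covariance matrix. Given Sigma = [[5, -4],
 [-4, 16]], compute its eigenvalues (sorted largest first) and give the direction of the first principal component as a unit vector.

Step 1 — characteristic polynomial of 2×2 Sigma:
  det(Sigma - λI) = λ² - trace · λ + det = 0.
  trace = 5 + 16 = 21, det = 5·16 - (-4)² = 64.
Step 2 — discriminant:
  Δ = trace² - 4·det = 441 - 256 = 185.
Step 3 — eigenvalues:
  λ = (trace ± √Δ)/2 = (21 ± 13.6015)/2,
  λ_1 = 17.3007,  λ_2 = 3.6993.

Step 4 — unit eigenvector for λ_1: solve (Sigma - λ_1 I)v = 0. First row:
  (5 - 17.3007)·v_x + (-4)·v_y = 0, i.e. (-12.3007)·v_x + (-4)·v_y = 0,
  so v ∝ (b, λ_1 - a) = (-4, 12.3007); multiply by -1 so the first entry is positive: u = (4, -12.3007).
  ||u|| = √((4)² + (-12.3007)²) = √(167.3081) ≈ 12.9348,
  v_1 = u/||u|| ≈ (0.3092, -0.951) (||v_1|| = 1).

λ_1 = 17.3007,  λ_2 = 3.6993;  v_1 ≈ (0.3092, -0.951)


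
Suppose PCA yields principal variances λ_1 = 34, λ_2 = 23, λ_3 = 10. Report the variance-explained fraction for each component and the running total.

Step 1 — total variance = trace(Sigma) = Σ λ_i = 34 + 23 + 10 = 67.

Step 2 — fraction explained by component i = λ_i / Σ λ:
  PC1: 34/67 = 0.5075
  PC2: 23/67 = 0.3433
  PC3: 10/67 = 0.1493

Step 3 — cumulative fraction after k components = (λ_1 + ... + λ_k) / Σ λ:
  k = 1: 34/67 = 0.5075
  k = 2: (34 + 23)/67 = 57/67 = 0.8507
  k = 3: (34 + 23 + 10)/67 = 67/67 = 1

Summary (fraction, with percent):

explained: PC1 0.5075 (50.75%), PC2 0.3433 (34.33%), PC3 0.1493 (14.93%);  cumulative: 0.5075, 0.8507, 1


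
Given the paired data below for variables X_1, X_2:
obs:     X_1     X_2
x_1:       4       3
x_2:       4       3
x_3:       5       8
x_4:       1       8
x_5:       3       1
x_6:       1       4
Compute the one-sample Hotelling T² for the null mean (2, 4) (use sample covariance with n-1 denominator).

Step 1 — sample mean vector:
  mean(X_1) = (4 + 4 + 5 + 1 + 3 + 1) / 6 = 18/6 = 3
  mean(X_2) = (3 + 3 + 8 + 8 + 1 + 4) / 6 = 27/6 = 4.5
  x̄ = (3, 4.5),  deviation x̄ - mu_0 = (3, 4.5) - (2, 4) = (1, 0.5).

Step 2 — sample covariance matrix, S[i,j] = (1/(n-1)) · Σ_k (x_{k,i} - mean_i) · (x_{k,j} - mean_j), divisor n-1 = 5:
  S[X_1,X_1] = ((1)·(1) + (1)·(1) + (2)·(2) + (-2)·(-2) + (0)·(0) + (-2)·(-2)) / 5 = 14/5 = 2.8
  S[X_1,X_2] = ((1)·(-1.5) + (1)·(-1.5) + (2)·(3.5) + (-2)·(3.5) + (0)·(-3.5) + (-2)·(-0.5)) / 5 = -2/5 = -0.4
  S[X_2,X_2] = ((-1.5)·(-1.5) + (-1.5)·(-1.5) + (3.5)·(3.5) + (3.5)·(3.5) + (-3.5)·(-3.5) + (-0.5)·(-0.5)) / 5 = 41.5/5 = 8.3
  S = [[2.8, -0.4],
 [-0.4, 8.3]].

Step 3 — invert S. det(S) = 2.8·8.3 - (-0.4)² = 23.08.
  S^{-1} = (1/det) · [[d, -b], [-b, a]] = [[0.3596, 0.0173],
 [0.0173, 0.1213]].

Step 4 — quadratic form (x̄ - mu_0)^T · S^{-1} · (x̄ - mu_0):
  S^{-1} · (x̄ - mu_0) = (0.3683, 0.078),
  (x̄ - mu_0)^T · [...] = (1)·(0.3683) + (0.5)·(0.078) = 0.4073.

Step 5 — scale by n: T² = 6 · 0.4073 = 2.4437.

T² ≈ 2.4437


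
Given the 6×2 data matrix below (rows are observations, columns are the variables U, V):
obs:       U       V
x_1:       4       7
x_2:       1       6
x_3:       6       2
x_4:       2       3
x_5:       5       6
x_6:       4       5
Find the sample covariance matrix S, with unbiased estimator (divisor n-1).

Step 1 — column means:
  mean(U) = (4 + 1 + 6 + 2 + 5 + 4) / 6 = 22/6 = 3.6667
  mean(V) = (7 + 6 + 2 + 3 + 6 + 5) / 6 = 29/6 = 4.8333

Step 2 — sample covariance S[i,j] = (1/(n-1)) · Σ_k (x_{k,i} - mean_i) · (x_{k,j} - mean_j), with n-1 = 5.
  S[U,U] = ((0.3333)·(0.3333) + (-2.6667)·(-2.6667) + (2.3333)·(2.3333) + (-1.6667)·(-1.6667) + (1.3333)·(1.3333) + (0.3333)·(0.3333)) / 5 = 17.3333/5 = 3.4667
  S[U,V] = ((0.3333)·(2.1667) + (-2.6667)·(1.1667) + (2.3333)·(-2.8333) + (-1.6667)·(-1.8333) + (1.3333)·(1.1667) + (0.3333)·(0.1667)) / 5 = -4.3333/5 = -0.8667
  S[V,V] = ((2.1667)·(2.1667) + (1.1667)·(1.1667) + (-2.8333)·(-2.8333) + (-1.8333)·(-1.8333) + (1.1667)·(1.1667) + (0.1667)·(0.1667)) / 5 = 18.8333/5 = 3.7667

S is symmetric (S[j,i] = S[i,j]). Assembling:

S = [[3.4667, -0.8667],
 [-0.8667, 3.7667]]


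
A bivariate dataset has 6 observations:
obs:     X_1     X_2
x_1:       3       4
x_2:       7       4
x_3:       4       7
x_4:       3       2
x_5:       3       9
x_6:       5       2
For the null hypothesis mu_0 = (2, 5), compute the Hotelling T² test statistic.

Step 1 — sample mean vector:
  mean(X_1) = (3 + 7 + 4 + 3 + 3 + 5) / 6 = 25/6 = 4.1667
  mean(X_2) = (4 + 4 + 7 + 2 + 9 + 2) / 6 = 28/6 = 4.6667
  x̄ = (4.1667, 4.6667),  deviation x̄ - mu_0 = (4.1667, 4.6667) - (2, 5) = (2.1667, -0.3333).

Step 2 — sample covariance matrix, S[i,j] = (1/(n-1)) · Σ_k (x_{k,i} - mean_i) · (x_{k,j} - mean_j), divisor n-1 = 5:
  S[X_1,X_1] = ((-1.1667)·(-1.1667) + (2.8333)·(2.8333) + (-0.1667)·(-0.1667) + (-1.1667)·(-1.1667) + (-1.1667)·(-1.1667) + (0.8333)·(0.8333)) / 5 = 12.8333/5 = 2.5667
  S[X_1,X_2] = ((-1.1667)·(-0.6667) + (2.8333)·(-0.6667) + (-0.1667)·(2.3333) + (-1.1667)·(-2.6667) + (-1.1667)·(4.3333) + (0.8333)·(-2.6667)) / 5 = -5.6667/5 = -1.1333
  S[X_2,X_2] = ((-0.6667)·(-0.6667) + (-0.6667)·(-0.6667) + (2.3333)·(2.3333) + (-2.6667)·(-2.6667) + (4.3333)·(4.3333) + (-2.6667)·(-2.6667)) / 5 = 39.3333/5 = 7.8667
  S = [[2.5667, -1.1333],
 [-1.1333, 7.8667]].

Step 3 — invert S. det(S) = 2.5667·7.8667 - (-1.1333)² = 18.9067.
  S^{-1} = (1/det) · [[d, -b], [-b, a]] = [[0.4161, 0.0599],
 [0.0599, 0.1358]].

Step 4 — quadratic form (x̄ - mu_0)^T · S^{-1} · (x̄ - mu_0):
  S^{-1} · (x̄ - mu_0) = (0.8815, 0.0846),
  (x̄ - mu_0)^T · [...] = (2.1667)·(0.8815) + (-0.3333)·(0.0846) = 1.8818.

Step 5 — scale by n: T² = 6 · 1.8818 = 11.2906.

T² ≈ 11.2906


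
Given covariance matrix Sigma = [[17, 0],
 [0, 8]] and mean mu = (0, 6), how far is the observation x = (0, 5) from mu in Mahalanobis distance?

Step 1 — centre the observation: (x - mu) = (0, -1).

Step 2 — invert Sigma. det(Sigma) = 17·8 - (0)² = 136.
  Sigma^{-1} = (1/det) · [[d, -b], [-b, a]] = [[0.0588, 0],
 [0, 0.125]].

Step 3 — form the quadratic (x - mu)^T · Sigma^{-1} · (x - mu):
  Sigma^{-1} · (x - mu) = (0, -0.125).
  (x - mu)^T · [Sigma^{-1} · (x - mu)] = (0)·(0) + (-1)·(-0.125) = 0.125.

Step 4 — take square root: d = √(0.125) ≈ 0.3536.

d(x, mu) = √(0.125) ≈ 0.3536


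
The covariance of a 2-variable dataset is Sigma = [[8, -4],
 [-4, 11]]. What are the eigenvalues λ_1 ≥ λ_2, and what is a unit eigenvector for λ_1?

Step 1 — characteristic polynomial of 2×2 Sigma:
  det(Sigma - λI) = λ² - trace · λ + det = 0.
  trace = 8 + 11 = 19, det = 8·11 - (-4)² = 72.
Step 2 — discriminant:
  Δ = trace² - 4·det = 361 - 288 = 73.
Step 3 — eigenvalues:
  λ = (trace ± √Δ)/2 = (19 ± 8.544)/2,
  λ_1 = 13.772,  λ_2 = 5.228.

Step 4 — unit eigenvector for λ_1: solve (Sigma - λ_1 I)v = 0. First row:
  (8 - 13.772)·v_x + (-4)·v_y = 0, i.e. (-5.772)·v_x + (-4)·v_y = 0,
  so v ∝ (b, λ_1 - a) = (-4, 5.772); multiply by -1 so the first entry is positive: u = (4, -5.772).
  ||u|| = √((4)² + (-5.772)²) = √(49.316) ≈ 7.0225,
  v_1 = u/||u|| ≈ (0.5696, -0.8219) (||v_1|| = 1).

λ_1 = 13.772,  λ_2 = 5.228;  v_1 ≈ (0.5696, -0.8219)


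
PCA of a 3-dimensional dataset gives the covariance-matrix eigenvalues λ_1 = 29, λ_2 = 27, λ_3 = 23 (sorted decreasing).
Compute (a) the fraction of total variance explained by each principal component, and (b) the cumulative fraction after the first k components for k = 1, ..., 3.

Step 1 — total variance = trace(Sigma) = Σ λ_i = 29 + 27 + 23 = 79.

Step 2 — fraction explained by component i = λ_i / Σ λ:
  PC1: 29/79 = 0.3671
  PC2: 27/79 = 0.3418
  PC3: 23/79 = 0.2911

Step 3 — cumulative fraction after k components = (λ_1 + ... + λ_k) / Σ λ:
  k = 1: 29/79 = 0.3671
  k = 2: (29 + 27)/79 = 56/79 = 0.7089
  k = 3: (29 + 27 + 23)/79 = 79/79 = 1

Summary (fraction, with percent):

explained: PC1 0.3671 (36.71%), PC2 0.3418 (34.18%), PC3 0.2911 (29.11%);  cumulative: 0.3671, 0.7089, 1


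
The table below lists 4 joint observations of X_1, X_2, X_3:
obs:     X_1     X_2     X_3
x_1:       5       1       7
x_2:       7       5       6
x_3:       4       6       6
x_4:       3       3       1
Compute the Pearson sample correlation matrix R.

Step 1 — column means:
  mean(X_1) = (5 + 7 + 4 + 3) / 4 = 19/4 = 4.75
  mean(X_2) = (1 + 5 + 6 + 3) / 4 = 15/4 = 3.75
  mean(X_3) = (7 + 6 + 6 + 1) / 4 = 20/4 = 5

Step 2 — sample variances and covariances s[i,j] = (1/(n-1)) · Σ_k (x_{k,i} - mean_i) · (x_{k,j} - mean_j), with n-1 = 3:
  s[X_1,X_1] = ((0.25)·(0.25) + (2.25)·(2.25) + (-0.75)·(-0.75) + (-1.75)·(-1.75)) / 3 = 8.75/3 = 2.9167
  s[X_1,X_2] = ((0.25)·(-2.75) + (2.25)·(1.25) + (-0.75)·(2.25) + (-1.75)·(-0.75)) / 3 = 1.75/3 = 0.5833
  s[X_1,X_3] = ((0.25)·(2) + (2.25)·(1) + (-0.75)·(1) + (-1.75)·(-4)) / 3 = 9/3 = 3
  s[X_2,X_2] = ((-2.75)·(-2.75) + (1.25)·(1.25) + (2.25)·(2.25) + (-0.75)·(-0.75)) / 3 = 14.75/3 = 4.9167
  s[X_2,X_3] = ((-2.75)·(2) + (1.25)·(1) + (2.25)·(1) + (-0.75)·(-4)) / 3 = 1/3 = 0.3333
  s[X_3,X_3] = ((2)·(2) + (1)·(1) + (1)·(1) + (-4)·(-4)) / 3 = 22/3 = 7.3333
  Sample standard deviations s_i = √(s[i,i]):
  s(X_1) = √(2.9167) = 1.7078
  s(X_2) = √(4.9167) = 2.2174
  s(X_3) = √(7.3333) = 2.708

Step 3 — r_{ij} = s_{ij} / (s_i · s_j):
  r[X_1,X_1] = 1 (diagonal).
  r[X_1,X_2] = 0.5833 / (1.7078 · 2.2174) = 0.5833 / 3.7869 = 0.154
  r[X_1,X_3] = 3 / (1.7078 · 2.708) = 3 / 4.6248 = 0.6487
  r[X_2,X_2] = 1 (diagonal).
  r[X_2,X_3] = 0.3333 / (2.2174 · 2.708) = 0.3333 / 6.0046 = 0.0555
  r[X_3,X_3] = 1 (diagonal).

R is symmetric with unit diagonal. Assembling:

R = [[1, 0.154, 0.6487],
 [0.154, 1, 0.0555],
 [0.6487, 0.0555, 1]]


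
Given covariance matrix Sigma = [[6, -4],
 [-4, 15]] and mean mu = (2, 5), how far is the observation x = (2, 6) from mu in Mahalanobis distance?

Step 1 — centre the observation: (x - mu) = (0, 1).

Step 2 — invert Sigma. det(Sigma) = 6·15 - (-4)² = 74.
  Sigma^{-1} = (1/det) · [[d, -b], [-b, a]] = [[0.2027, 0.0541],
 [0.0541, 0.0811]].

Step 3 — form the quadratic (x - mu)^T · Sigma^{-1} · (x - mu):
  Sigma^{-1} · (x - mu) = (0.0541, 0.0811).
  (x - mu)^T · [Sigma^{-1} · (x - mu)] = (0)·(0.0541) + (1)·(0.0811) = 0.0811.

Step 4 — take square root: d = √(0.0811) ≈ 0.2847.

d(x, mu) = √(0.0811) ≈ 0.2847


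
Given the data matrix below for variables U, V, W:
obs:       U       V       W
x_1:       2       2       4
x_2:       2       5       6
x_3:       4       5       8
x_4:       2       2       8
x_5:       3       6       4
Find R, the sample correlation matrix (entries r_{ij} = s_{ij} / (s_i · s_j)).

Step 1 — column means:
  mean(U) = (2 + 2 + 4 + 2 + 3) / 5 = 13/5 = 2.6
  mean(V) = (2 + 5 + 5 + 2 + 6) / 5 = 20/5 = 4
  mean(W) = (4 + 6 + 8 + 8 + 4) / 5 = 30/5 = 6

Step 2 — sample variances and covariances s[i,j] = (1/(n-1)) · Σ_k (x_{k,i} - mean_i) · (x_{k,j} - mean_j), with n-1 = 4:
  s[U,U] = ((-0.6)·(-0.6) + (-0.6)·(-0.6) + (1.4)·(1.4) + (-0.6)·(-0.6) + (0.4)·(0.4)) / 4 = 3.2/4 = 0.8
  s[U,V] = ((-0.6)·(-2) + (-0.6)·(1) + (1.4)·(1) + (-0.6)·(-2) + (0.4)·(2)) / 4 = 4/4 = 1
  s[U,W] = ((-0.6)·(-2) + (-0.6)·(0) + (1.4)·(2) + (-0.6)·(2) + (0.4)·(-2)) / 4 = 2/4 = 0.5
  s[V,V] = ((-2)·(-2) + (1)·(1) + (1)·(1) + (-2)·(-2) + (2)·(2)) / 4 = 14/4 = 3.5
  s[V,W] = ((-2)·(-2) + (1)·(0) + (1)·(2) + (-2)·(2) + (2)·(-2)) / 4 = -2/4 = -0.5
  s[W,W] = ((-2)·(-2) + (0)·(0) + (2)·(2) + (2)·(2) + (-2)·(-2)) / 4 = 16/4 = 4
  Sample standard deviations s_i = √(s[i,i]):
  s(U) = √(0.8) = 0.8944
  s(V) = √(3.5) = 1.8708
  s(W) = √(4) = 2

Step 3 — r_{ij} = s_{ij} / (s_i · s_j):
  r[U,U] = 1 (diagonal).
  r[U,V] = 1 / (0.8944 · 1.8708) = 1 / 1.6733 = 0.5976
  r[U,W] = 0.5 / (0.8944 · 2) = 0.5 / 1.7889 = 0.2795
  r[V,V] = 1 (diagonal).
  r[V,W] = -0.5 / (1.8708 · 2) = -0.5 / 3.7417 = -0.1336
  r[W,W] = 1 (diagonal).

R is symmetric with unit diagonal. Assembling:

R = [[1, 0.5976, 0.2795],
 [0.5976, 1, -0.1336],
 [0.2795, -0.1336, 1]]


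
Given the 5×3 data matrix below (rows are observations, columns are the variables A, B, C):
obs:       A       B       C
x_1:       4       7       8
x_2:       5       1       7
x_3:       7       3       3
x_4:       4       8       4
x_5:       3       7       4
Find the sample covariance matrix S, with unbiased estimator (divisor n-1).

Step 1 — column means:
  mean(A) = (4 + 5 + 7 + 4 + 3) / 5 = 23/5 = 4.6
  mean(B) = (7 + 1 + 3 + 8 + 7) / 5 = 26/5 = 5.2
  mean(C) = (8 + 7 + 3 + 4 + 4) / 5 = 26/5 = 5.2

Step 2 — sample covariance S[i,j] = (1/(n-1)) · Σ_k (x_{k,i} - mean_i) · (x_{k,j} - mean_j), with n-1 = 4.
  S[A,A] = ((-0.6)·(-0.6) + (0.4)·(0.4) + (2.4)·(2.4) + (-0.6)·(-0.6) + (-1.6)·(-1.6)) / 4 = 9.2/4 = 2.3
  S[A,B] = ((-0.6)·(1.8) + (0.4)·(-4.2) + (2.4)·(-2.2) + (-0.6)·(2.8) + (-1.6)·(1.8)) / 4 = -12.6/4 = -3.15
  S[A,C] = ((-0.6)·(2.8) + (0.4)·(1.8) + (2.4)·(-2.2) + (-0.6)·(-1.2) + (-1.6)·(-1.2)) / 4 = -3.6/4 = -0.9
  S[B,B] = ((1.8)·(1.8) + (-4.2)·(-4.2) + (-2.2)·(-2.2) + (2.8)·(2.8) + (1.8)·(1.8)) / 4 = 36.8/4 = 9.2
  S[B,C] = ((1.8)·(2.8) + (-4.2)·(1.8) + (-2.2)·(-2.2) + (2.8)·(-1.2) + (1.8)·(-1.2)) / 4 = -3.2/4 = -0.8
  S[C,C] = ((2.8)·(2.8) + (1.8)·(1.8) + (-2.2)·(-2.2) + (-1.2)·(-1.2) + (-1.2)·(-1.2)) / 4 = 18.8/4 = 4.7

S is symmetric (S[j,i] = S[i,j]). Assembling:

S = [[2.3, -3.15, -0.9],
 [-3.15, 9.2, -0.8],
 [-0.9, -0.8, 4.7]]


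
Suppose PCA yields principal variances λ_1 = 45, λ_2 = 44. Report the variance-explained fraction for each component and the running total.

Step 1 — total variance = trace(Sigma) = Σ λ_i = 45 + 44 = 89.

Step 2 — fraction explained by component i = λ_i / Σ λ:
  PC1: 45/89 = 0.5056
  PC2: 44/89 = 0.4944

Step 3 — cumulative fraction after k components = (λ_1 + ... + λ_k) / Σ λ:
  k = 1: 45/89 = 0.5056
  k = 2: (45 + 44)/89 = 89/89 = 1

Summary (fraction, with percent):

explained: PC1 0.5056 (50.56%), PC2 0.4944 (49.44%);  cumulative: 0.5056, 1


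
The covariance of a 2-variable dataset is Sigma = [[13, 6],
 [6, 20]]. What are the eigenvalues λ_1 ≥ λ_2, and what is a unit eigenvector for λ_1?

Step 1 — characteristic polynomial of 2×2 Sigma:
  det(Sigma - λI) = λ² - trace · λ + det = 0.
  trace = 13 + 20 = 33, det = 13·20 - (6)² = 224.
Step 2 — discriminant:
  Δ = trace² - 4·det = 1089 - 896 = 193.
Step 3 — eigenvalues:
  λ = (trace ± √Δ)/2 = (33 ± 13.8924)/2,
  λ_1 = 23.4462,  λ_2 = 9.5538.

Step 4 — unit eigenvector for λ_1: solve (Sigma - λ_1 I)v = 0. First row:
  (13 - 23.4462)·v_x + (6)·v_y = 0, i.e. (-10.4462)·v_x + (6)·v_y = 0,
  so v ∝ (b, λ_1 - a) = (6, 10.4462) = u.
  ||u|| = √((6)² + (10.4462)²) = √(145.1236) ≈ 12.0467,
  v_1 = u/||u|| ≈ (0.4981, 0.8671) (||v_1|| = 1).

λ_1 = 23.4462,  λ_2 = 9.5538;  v_1 ≈ (0.4981, 0.8671)


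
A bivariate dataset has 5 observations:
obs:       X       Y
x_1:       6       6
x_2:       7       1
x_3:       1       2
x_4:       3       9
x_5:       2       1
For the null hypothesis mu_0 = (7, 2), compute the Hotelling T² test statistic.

Step 1 — sample mean vector:
  mean(X) = (6 + 7 + 1 + 3 + 2) / 5 = 19/5 = 3.8
  mean(Y) = (6 + 1 + 2 + 9 + 1) / 5 = 19/5 = 3.8
  x̄ = (3.8, 3.8),  deviation x̄ - mu_0 = (3.8, 3.8) - (7, 2) = (-3.2, 1.8).

Step 2 — sample covariance matrix, S[i,j] = (1/(n-1)) · Σ_k (x_{k,i} - mean_i) · (x_{k,j} - mean_j), divisor n-1 = 4:
  S[X,X] = ((2.2)·(2.2) + (3.2)·(3.2) + (-2.8)·(-2.8) + (-0.8)·(-0.8) + (-1.8)·(-1.8)) / 4 = 26.8/4 = 6.7
  S[X,Y] = ((2.2)·(2.2) + (3.2)·(-2.8) + (-2.8)·(-1.8) + (-0.8)·(5.2) + (-1.8)·(-2.8)) / 4 = 1.8/4 = 0.45
  S[Y,Y] = ((2.2)·(2.2) + (-2.8)·(-2.8) + (-1.8)·(-1.8) + (5.2)·(5.2) + (-2.8)·(-2.8)) / 4 = 50.8/4 = 12.7
  S = [[6.7, 0.45],
 [0.45, 12.7]].

Step 3 — invert S. det(S) = 6.7·12.7 - (0.45)² = 84.8875.
  S^{-1} = (1/det) · [[d, -b], [-b, a]] = [[0.1496, -0.0053],
 [-0.0053, 0.0789]].

Step 4 — quadratic form (x̄ - mu_0)^T · S^{-1} · (x̄ - mu_0):
  S^{-1} · (x̄ - mu_0) = (-0.4883, 0.159),
  (x̄ - mu_0)^T · [...] = (-3.2)·(-0.4883) + (1.8)·(0.159) = 1.8488.

Step 5 — scale by n: T² = 5 · 1.8488 = 9.244.

T² ≈ 9.244


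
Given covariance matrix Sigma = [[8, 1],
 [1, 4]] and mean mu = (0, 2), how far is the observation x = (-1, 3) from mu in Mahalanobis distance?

Step 1 — centre the observation: (x - mu) = (-1, 1).

Step 2 — invert Sigma. det(Sigma) = 8·4 - (1)² = 31.
  Sigma^{-1} = (1/det) · [[d, -b], [-b, a]] = [[0.129, -0.0323],
 [-0.0323, 0.2581]].

Step 3 — form the quadratic (x - mu)^T · Sigma^{-1} · (x - mu):
  Sigma^{-1} · (x - mu) = (-0.1613, 0.2903).
  (x - mu)^T · [Sigma^{-1} · (x - mu)] = (-1)·(-0.1613) + (1)·(0.2903) = 0.4516.

Step 4 — take square root: d = √(0.4516) ≈ 0.672.

d(x, mu) = √(0.4516) ≈ 0.672


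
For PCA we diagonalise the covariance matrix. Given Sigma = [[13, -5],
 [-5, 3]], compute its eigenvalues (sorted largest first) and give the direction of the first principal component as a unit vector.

Step 1 — characteristic polynomial of 2×2 Sigma:
  det(Sigma - λI) = λ² - trace · λ + det = 0.
  trace = 13 + 3 = 16, det = 13·3 - (-5)² = 14.
Step 2 — discriminant:
  Δ = trace² - 4·det = 256 - 56 = 200.
Step 3 — eigenvalues:
  λ = (trace ± √Δ)/2 = (16 ± 14.1421)/2,
  λ_1 = 15.0711,  λ_2 = 0.9289.

Step 4 — unit eigenvector for λ_1: solve (Sigma - λ_1 I)v = 0. First row:
  (13 - 15.0711)·v_x + (-5)·v_y = 0, i.e. (-2.0711)·v_x + (-5)·v_y = 0,
  so v ∝ (b, λ_1 - a) = (-5, 2.0711); multiply by -1 so the first entry is positive: u = (5, -2.0711).
  ||u|| = √((5)² + (-2.0711)²) = √(29.2893) ≈ 5.412,
  v_1 = u/||u|| ≈ (0.9239, -0.3827) (||v_1|| = 1).

λ_1 = 15.0711,  λ_2 = 0.9289;  v_1 ≈ (0.9239, -0.3827)


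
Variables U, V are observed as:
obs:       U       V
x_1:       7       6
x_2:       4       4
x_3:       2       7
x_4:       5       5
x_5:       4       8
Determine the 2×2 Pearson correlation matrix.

Step 1 — column means:
  mean(U) = (7 + 4 + 2 + 5 + 4) / 5 = 22/5 = 4.4
  mean(V) = (6 + 4 + 7 + 5 + 8) / 5 = 30/5 = 6

Step 2 — sample variances and covariances s[i,j] = (1/(n-1)) · Σ_k (x_{k,i} - mean_i) · (x_{k,j} - mean_j), with n-1 = 4:
  s[U,U] = ((2.6)·(2.6) + (-0.4)·(-0.4) + (-2.4)·(-2.4) + (0.6)·(0.6) + (-0.4)·(-0.4)) / 4 = 13.2/4 = 3.3
  s[U,V] = ((2.6)·(0) + (-0.4)·(-2) + (-2.4)·(1) + (0.6)·(-1) + (-0.4)·(2)) / 4 = -3/4 = -0.75
  s[V,V] = ((0)·(0) + (-2)·(-2) + (1)·(1) + (-1)·(-1) + (2)·(2)) / 4 = 10/4 = 2.5
  Sample standard deviations s_i = √(s[i,i]):
  s(U) = √(3.3) = 1.8166
  s(V) = √(2.5) = 1.5811

Step 3 — r_{ij} = s_{ij} / (s_i · s_j):
  r[U,U] = 1 (diagonal).
  r[U,V] = -0.75 / (1.8166 · 1.5811) = -0.75 / 2.8723 = -0.2611
  r[V,V] = 1 (diagonal).

R is symmetric with unit diagonal. Assembling:

R = [[1, -0.2611],
 [-0.2611, 1]]


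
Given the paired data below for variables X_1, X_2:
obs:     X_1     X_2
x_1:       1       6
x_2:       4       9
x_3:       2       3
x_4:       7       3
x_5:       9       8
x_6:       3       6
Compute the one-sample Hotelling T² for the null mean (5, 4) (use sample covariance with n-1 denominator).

Step 1 — sample mean vector:
  mean(X_1) = (1 + 4 + 2 + 7 + 9 + 3) / 6 = 26/6 = 4.3333
  mean(X_2) = (6 + 9 + 3 + 3 + 8 + 6) / 6 = 35/6 = 5.8333
  x̄ = (4.3333, 5.8333),  deviation x̄ - mu_0 = (4.3333, 5.8333) - (5, 4) = (-0.6667, 1.8333).

Step 2 — sample covariance matrix, S[i,j] = (1/(n-1)) · Σ_k (x_{k,i} - mean_i) · (x_{k,j} - mean_j), divisor n-1 = 5:
  S[X_1,X_1] = ((-3.3333)·(-3.3333) + (-0.3333)·(-0.3333) + (-2.3333)·(-2.3333) + (2.6667)·(2.6667) + (4.6667)·(4.6667) + (-1.3333)·(-1.3333)) / 5 = 47.3333/5 = 9.4667
  S[X_1,X_2] = ((-3.3333)·(0.1667) + (-0.3333)·(3.1667) + (-2.3333)·(-2.8333) + (2.6667)·(-2.8333) + (4.6667)·(2.1667) + (-1.3333)·(0.1667)) / 5 = 7.3333/5 = 1.4667
  S[X_2,X_2] = ((0.1667)·(0.1667) + (3.1667)·(3.1667) + (-2.8333)·(-2.8333) + (-2.8333)·(-2.8333) + (2.1667)·(2.1667) + (0.1667)·(0.1667)) / 5 = 30.8333/5 = 6.1667
  S = [[9.4667, 1.4667],
 [1.4667, 6.1667]].

Step 3 — invert S. det(S) = 9.4667·6.1667 - (1.4667)² = 56.2267.
  S^{-1} = (1/det) · [[d, -b], [-b, a]] = [[0.1097, -0.0261],
 [-0.0261, 0.1684]].

Step 4 — quadratic form (x̄ - mu_0)^T · S^{-1} · (x̄ - mu_0):
  S^{-1} · (x̄ - mu_0) = (-0.1209, 0.3261),
  (x̄ - mu_0)^T · [...] = (-0.6667)·(-0.1209) + (1.8333)·(0.3261) = 0.6784.

Step 5 — scale by n: T² = 6 · 0.6784 = 4.0704.

T² ≈ 4.0704


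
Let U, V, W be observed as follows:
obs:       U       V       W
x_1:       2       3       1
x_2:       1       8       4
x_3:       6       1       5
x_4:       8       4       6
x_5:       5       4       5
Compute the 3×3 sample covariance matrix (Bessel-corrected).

Step 1 — column means:
  mean(U) = (2 + 1 + 6 + 8 + 5) / 5 = 22/5 = 4.4
  mean(V) = (3 + 8 + 1 + 4 + 4) / 5 = 20/5 = 4
  mean(W) = (1 + 4 + 5 + 6 + 5) / 5 = 21/5 = 4.2

Step 2 — sample covariance S[i,j] = (1/(n-1)) · Σ_k (x_{k,i} - mean_i) · (x_{k,j} - mean_j), with n-1 = 4.
  S[U,U] = ((-2.4)·(-2.4) + (-3.4)·(-3.4) + (1.6)·(1.6) + (3.6)·(3.6) + (0.6)·(0.6)) / 4 = 33.2/4 = 8.3
  S[U,V] = ((-2.4)·(-1) + (-3.4)·(4) + (1.6)·(-3) + (3.6)·(0) + (0.6)·(0)) / 4 = -16/4 = -4
  S[U,W] = ((-2.4)·(-3.2) + (-3.4)·(-0.2) + (1.6)·(0.8) + (3.6)·(1.8) + (0.6)·(0.8)) / 4 = 16.6/4 = 4.15
  S[V,V] = ((-1)·(-1) + (4)·(4) + (-3)·(-3) + (0)·(0) + (0)·(0)) / 4 = 26/4 = 6.5
  S[V,W] = ((-1)·(-3.2) + (4)·(-0.2) + (-3)·(0.8) + (0)·(1.8) + (0)·(0.8)) / 4 = 0/4 = 0
  S[W,W] = ((-3.2)·(-3.2) + (-0.2)·(-0.2) + (0.8)·(0.8) + (1.8)·(1.8) + (0.8)·(0.8)) / 4 = 14.8/4 = 3.7

S is symmetric (S[j,i] = S[i,j]). Assembling:

S = [[8.3, -4, 4.15],
 [-4, 6.5, 0],
 [4.15, 0, 3.7]]


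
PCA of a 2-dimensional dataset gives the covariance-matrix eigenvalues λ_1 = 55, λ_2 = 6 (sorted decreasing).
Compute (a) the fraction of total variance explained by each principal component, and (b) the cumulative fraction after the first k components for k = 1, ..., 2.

Step 1 — total variance = trace(Sigma) = Σ λ_i = 55 + 6 = 61.

Step 2 — fraction explained by component i = λ_i / Σ λ:
  PC1: 55/61 = 0.9016
  PC2: 6/61 = 0.0984

Step 3 — cumulative fraction after k components = (λ_1 + ... + λ_k) / Σ λ:
  k = 1: 55/61 = 0.9016
  k = 2: (55 + 6)/61 = 61/61 = 1

Summary (fraction, with percent):

explained: PC1 0.9016 (90.16%), PC2 0.0984 (9.84%);  cumulative: 0.9016, 1


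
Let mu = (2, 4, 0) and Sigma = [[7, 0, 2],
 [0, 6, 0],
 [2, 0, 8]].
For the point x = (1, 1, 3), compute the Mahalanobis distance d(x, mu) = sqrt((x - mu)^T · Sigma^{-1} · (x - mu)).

Step 1 — centre the observation: (x - mu) = (-1, -3, 3).

Step 2 — invert Sigma (cofactor / det for 3×3, or solve directly):
  Sigma^{-1} = [[0.1538, 0, -0.0385],
 [0, 0.1667, 0],
 [-0.0385, 0, 0.1346]].

Step 3 — form the quadratic (x - mu)^T · Sigma^{-1} · (x - mu):
  Sigma^{-1} · (x - mu) = (-0.2692, -0.5, 0.4423).
  (x - mu)^T · [Sigma^{-1} · (x - mu)] = (-1)·(-0.2692) + (-3)·(-0.5) + (3)·(0.4423) = 3.0962.

Step 4 — take square root: d = √(3.0962) ≈ 1.7596.

d(x, mu) = √(3.0962) ≈ 1.7596


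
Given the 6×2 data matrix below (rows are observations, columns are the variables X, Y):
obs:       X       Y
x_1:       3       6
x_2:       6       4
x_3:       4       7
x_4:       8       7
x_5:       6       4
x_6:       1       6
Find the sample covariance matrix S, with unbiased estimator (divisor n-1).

Step 1 — column means:
  mean(X) = (3 + 6 + 4 + 8 + 6 + 1) / 6 = 28/6 = 4.6667
  mean(Y) = (6 + 4 + 7 + 7 + 4 + 6) / 6 = 34/6 = 5.6667

Step 2 — sample covariance S[i,j] = (1/(n-1)) · Σ_k (x_{k,i} - mean_i) · (x_{k,j} - mean_j), with n-1 = 5.
  S[X,X] = ((-1.6667)·(-1.6667) + (1.3333)·(1.3333) + (-0.6667)·(-0.6667) + (3.3333)·(3.3333) + (1.3333)·(1.3333) + (-3.6667)·(-3.6667)) / 5 = 31.3333/5 = 6.2667
  S[X,Y] = ((-1.6667)·(0.3333) + (1.3333)·(-1.6667) + (-0.6667)·(1.3333) + (3.3333)·(1.3333) + (1.3333)·(-1.6667) + (-3.6667)·(0.3333)) / 5 = -2.6667/5 = -0.5333
  S[Y,Y] = ((0.3333)·(0.3333) + (-1.6667)·(-1.6667) + (1.3333)·(1.3333) + (1.3333)·(1.3333) + (-1.6667)·(-1.6667) + (0.3333)·(0.3333)) / 5 = 9.3333/5 = 1.8667

S is symmetric (S[j,i] = S[i,j]). Assembling:

S = [[6.2667, -0.5333],
 [-0.5333, 1.8667]]


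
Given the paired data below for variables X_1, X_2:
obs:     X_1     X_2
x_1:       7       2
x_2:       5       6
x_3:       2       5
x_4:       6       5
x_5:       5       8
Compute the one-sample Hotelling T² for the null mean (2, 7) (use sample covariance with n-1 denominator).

Step 1 — sample mean vector:
  mean(X_1) = (7 + 5 + 2 + 6 + 5) / 5 = 25/5 = 5
  mean(X_2) = (2 + 6 + 5 + 5 + 8) / 5 = 26/5 = 5.2
  x̄ = (5, 5.2),  deviation x̄ - mu_0 = (5, 5.2) - (2, 7) = (3, -1.8).

Step 2 — sample covariance matrix, S[i,j] = (1/(n-1)) · Σ_k (x_{k,i} - mean_i) · (x_{k,j} - mean_j), divisor n-1 = 4:
  S[X_1,X_1] = ((2)·(2) + (0)·(0) + (-3)·(-3) + (1)·(1) + (0)·(0)) / 4 = 14/4 = 3.5
  S[X_1,X_2] = ((2)·(-3.2) + (0)·(0.8) + (-3)·(-0.2) + (1)·(-0.2) + (0)·(2.8)) / 4 = -6/4 = -1.5
  S[X_2,X_2] = ((-3.2)·(-3.2) + (0.8)·(0.8) + (-0.2)·(-0.2) + (-0.2)·(-0.2) + (2.8)·(2.8)) / 4 = 18.8/4 = 4.7
  S = [[3.5, -1.5],
 [-1.5, 4.7]].

Step 3 — invert S. det(S) = 3.5·4.7 - (-1.5)² = 14.2.
  S^{-1} = (1/det) · [[d, -b], [-b, a]] = [[0.331, 0.1056],
 [0.1056, 0.2465]].

Step 4 — quadratic form (x̄ - mu_0)^T · S^{-1} · (x̄ - mu_0):
  S^{-1} · (x̄ - mu_0) = (0.8028, -0.1268),
  (x̄ - mu_0)^T · [...] = (3)·(0.8028) + (-1.8)·(-0.1268) = 2.6366.

Step 5 — scale by n: T² = 5 · 2.6366 = 13.1831.

T² ≈ 13.1831


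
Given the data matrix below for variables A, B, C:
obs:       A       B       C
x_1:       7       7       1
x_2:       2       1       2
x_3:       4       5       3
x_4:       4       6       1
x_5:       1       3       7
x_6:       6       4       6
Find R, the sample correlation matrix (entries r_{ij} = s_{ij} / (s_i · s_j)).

Step 1 — column means:
  mean(A) = (7 + 2 + 4 + 4 + 1 + 6) / 6 = 24/6 = 4
  mean(B) = (7 + 1 + 5 + 6 + 3 + 4) / 6 = 26/6 = 4.3333
  mean(C) = (1 + 2 + 3 + 1 + 7 + 6) / 6 = 20/6 = 3.3333

Step 2 — sample variances and covariances s[i,j] = (1/(n-1)) · Σ_k (x_{k,i} - mean_i) · (x_{k,j} - mean_j), with n-1 = 5:
  s[A,A] = ((3)·(3) + (-2)·(-2) + (0)·(0) + (0)·(0) + (-3)·(-3) + (2)·(2)) / 5 = 26/5 = 5.2
  s[A,B] = ((3)·(2.6667) + (-2)·(-3.3333) + (0)·(0.6667) + (0)·(1.6667) + (-3)·(-1.3333) + (2)·(-0.3333)) / 5 = 18/5 = 3.6
  s[A,C] = ((3)·(-2.3333) + (-2)·(-1.3333) + (0)·(-0.3333) + (0)·(-2.3333) + (-3)·(3.6667) + (2)·(2.6667)) / 5 = -10/5 = -2
  s[B,B] = ((2.6667)·(2.6667) + (-3.3333)·(-3.3333) + (0.6667)·(0.6667) + (1.6667)·(1.6667) + (-1.3333)·(-1.3333) + (-0.3333)·(-0.3333)) / 5 = 23.3333/5 = 4.6667
  s[B,C] = ((2.6667)·(-2.3333) + (-3.3333)·(-1.3333) + (0.6667)·(-0.3333) + (1.6667)·(-2.3333) + (-1.3333)·(3.6667) + (-0.3333)·(2.6667)) / 5 = -11.6667/5 = -2.3333
  s[C,C] = ((-2.3333)·(-2.3333) + (-1.3333)·(-1.3333) + (-0.3333)·(-0.3333) + (-2.3333)·(-2.3333) + (3.6667)·(3.6667) + (2.6667)·(2.6667)) / 5 = 33.3333/5 = 6.6667
  Sample standard deviations s_i = √(s[i,i]):
  s(A) = √(5.2) = 2.2804
  s(B) = √(4.6667) = 2.1602
  s(C) = √(6.6667) = 2.582

Step 3 — r_{ij} = s_{ij} / (s_i · s_j):
  r[A,A] = 1 (diagonal).
  r[A,B] = 3.6 / (2.2804 · 2.1602) = 3.6 / 4.9261 = 0.7308
  r[A,C] = -2 / (2.2804 · 2.582) = -2 / 5.8878 = -0.3397
  r[B,B] = 1 (diagonal).
  r[B,C] = -2.3333 / (2.1602 · 2.582) = -2.3333 / 5.5777 = -0.4183
  r[C,C] = 1 (diagonal).

R is symmetric with unit diagonal. Assembling:

R = [[1, 0.7308, -0.3397],
 [0.7308, 1, -0.4183],
 [-0.3397, -0.4183, 1]]


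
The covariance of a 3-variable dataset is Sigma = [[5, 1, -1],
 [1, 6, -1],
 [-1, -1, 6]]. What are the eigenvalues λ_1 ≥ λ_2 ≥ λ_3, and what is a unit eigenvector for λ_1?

Step 1 — characteristic polynomial p(λ) = det(λI - Sigma) = λ³ - tr·λ² + c_1·λ - det, where tr = trace, c_1 = sum of the principal 2×2 minors, det = det(Sigma):
  tr = 5 + 6 + 6 = 17,
  c_1 = (5·6 - (1)²) + (5·6 - (-1)²) + (6·6 - (-1)²) = 29 + 29 + 35 = 93,
  det = 5·(6·6 - (-1)²) - (1)·((1)·6 - (-1)·(-1)) + (-1)·((1)·(-1) - 6·(-1)) = 5·(35) - (1)·(5) + (-1)·(5) = 165.
  So p(λ) = λ³ - 17λ² + 93λ - 165.
Step 2 — look for an integer root (rational root theorem: any rational root is an integer divisor of 165). Testing λ = 5:
  p(5) = 125 - 425 + 465 - 165 = 0  ✓
  Dividing out (λ - 5): p(λ) = (λ - 5)(λ² - 12λ + 33).
Step 3 — remaining eigenvalues from the quadratic λ² - 12λ + 33 = 0:
  Δ = 12² - 4·33 = 144 - 132 = 12,  λ = (12 ± √12)/2 = (12 ± 3.4641)/2 ≈ 7.7321 or 4.2679.
  Sorted: λ_1 = 7.7321,  λ_2 = 5,  λ_3 = 4.2679  (check: sum = 17 = tr ✓).

Step 4 — unit eigenvector for λ_1 ≈ 7.7321: v spans the null space of (Sigma - λ_1 I), whose rows are
  r_1 = (-2.7321, 1, -1),  r_2 = (1, -1.7321, -1),  r_3 = (-1, -1, -1.7321).
  v is orthogonal to every row, so take v ∝ r_1 × r_2 = ((1)·(-1) - (-1)·(-1.7321), (-1)·(1) - (-2.7321)·(-1), (-2.7321)·(-1.7321) - (1)·(1)) ≈ (-2.7321, -3.7321, 3.7321).
  Rescale (multiply by -1 so the first nonzero entry is positive): u = (2.7321, 3.7321, -3.7321).
  ||u|| = √((2.7321)² + (3.7321)² + (-3.7321)²) = √(35.3205) ≈ 5.9431,  v_1 = u/||u|| ≈ (0.4597, 0.628, -0.628) (||v_1|| = 1).

λ_1 = 7.7321,  λ_2 = 5,  λ_3 = 4.2679;  v_1 ≈ (0.4597, 0.628, -0.628)


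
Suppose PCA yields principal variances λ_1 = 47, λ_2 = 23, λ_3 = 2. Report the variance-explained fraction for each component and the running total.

Step 1 — total variance = trace(Sigma) = Σ λ_i = 47 + 23 + 2 = 72.

Step 2 — fraction explained by component i = λ_i / Σ λ:
  PC1: 47/72 = 0.6528
  PC2: 23/72 = 0.3194
  PC3: 2/72 = 0.0278

Step 3 — cumulative fraction after k components = (λ_1 + ... + λ_k) / Σ λ:
  k = 1: 47/72 = 0.6528
  k = 2: (47 + 23)/72 = 70/72 = 0.9722
  k = 3: (47 + 23 + 2)/72 = 72/72 = 1

Summary (fraction, with percent):

explained: PC1 0.6528 (65.28%), PC2 0.3194 (31.94%), PC3 0.0278 (2.78%);  cumulative: 0.6528, 0.9722, 1


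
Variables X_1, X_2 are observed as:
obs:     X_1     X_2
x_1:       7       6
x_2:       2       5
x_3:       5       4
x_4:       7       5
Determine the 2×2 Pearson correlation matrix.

Step 1 — column means:
  mean(X_1) = (7 + 2 + 5 + 7) / 4 = 21/4 = 5.25
  mean(X_2) = (6 + 5 + 4 + 5) / 4 = 20/4 = 5

Step 2 — sample variances and covariances s[i,j] = (1/(n-1)) · Σ_k (x_{k,i} - mean_i) · (x_{k,j} - mean_j), with n-1 = 3:
  s[X_1,X_1] = ((1.75)·(1.75) + (-3.25)·(-3.25) + (-0.25)·(-0.25) + (1.75)·(1.75)) / 3 = 16.75/3 = 5.5833
  s[X_1,X_2] = ((1.75)·(1) + (-3.25)·(0) + (-0.25)·(-1) + (1.75)·(0)) / 3 = 2/3 = 0.6667
  s[X_2,X_2] = ((1)·(1) + (0)·(0) + (-1)·(-1) + (0)·(0)) / 3 = 2/3 = 0.6667
  Sample standard deviations s_i = √(s[i,i]):
  s(X_1) = √(5.5833) = 2.3629
  s(X_2) = √(0.6667) = 0.8165

Step 3 — r_{ij} = s_{ij} / (s_i · s_j):
  r[X_1,X_1] = 1 (diagonal).
  r[X_1,X_2] = 0.6667 / (2.3629 · 0.8165) = 0.6667 / 1.9293 = 0.3455
  r[X_2,X_2] = 1 (diagonal).

R is symmetric with unit diagonal. Assembling:

R = [[1, 0.3455],
 [0.3455, 1]]


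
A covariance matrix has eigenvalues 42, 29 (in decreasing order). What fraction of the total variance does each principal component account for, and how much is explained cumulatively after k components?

Step 1 — total variance = trace(Sigma) = Σ λ_i = 42 + 29 = 71.

Step 2 — fraction explained by component i = λ_i / Σ λ:
  PC1: 42/71 = 0.5915
  PC2: 29/71 = 0.4085

Step 3 — cumulative fraction after k components = (λ_1 + ... + λ_k) / Σ λ:
  k = 1: 42/71 = 0.5915
  k = 2: (42 + 29)/71 = 71/71 = 1

Summary (fraction, with percent):

explained: PC1 0.5915 (59.15%), PC2 0.4085 (40.85%);  cumulative: 0.5915, 1
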